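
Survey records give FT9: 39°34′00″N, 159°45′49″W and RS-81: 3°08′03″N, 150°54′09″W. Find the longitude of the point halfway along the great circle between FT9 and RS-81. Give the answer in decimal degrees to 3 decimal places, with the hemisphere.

154.762°W

FT9: φ = +39.56667°, λ = -159.76361°
RS-81: φ = +3.13417°, λ = -150.90250°
Bx = cos φ₂ cos Δλ = 0.986587,  By = cos φ₂ sin Δλ = 0.153809
φₘ = atan2(sin φ₁ + sin φ₂, √((cos φ₁ + Bx)² + By²)) = 21.40766°
λₘ = λ₁ + atan2(By, cos φ₁ + Bx) = -154.76197°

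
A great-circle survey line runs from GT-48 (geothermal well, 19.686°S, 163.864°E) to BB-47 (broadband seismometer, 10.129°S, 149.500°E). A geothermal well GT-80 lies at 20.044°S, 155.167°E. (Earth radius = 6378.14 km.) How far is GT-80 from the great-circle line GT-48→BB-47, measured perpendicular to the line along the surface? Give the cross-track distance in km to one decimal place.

540.8 km

δ₁₃ = central angle GT-48→GT-80 = 0.142880 rad  (haversine)
θ₁₃ = bearing GT-48→GT-80 = 266.019°,  θ₁₂ = bearing GT-48→BB-47 = 302.513°
dₓₜ = R·arcsin(sin δ₁₃ · sin(θ₁₃ − θ₁₂)) = 6378.14·arcsin(0.14239·sin(-36.495°)) = -540.805 km
|dₓₜ| = 540.805 km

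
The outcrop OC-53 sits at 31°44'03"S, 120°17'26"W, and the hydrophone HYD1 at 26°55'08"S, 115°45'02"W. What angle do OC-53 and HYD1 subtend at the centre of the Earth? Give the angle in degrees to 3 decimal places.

OC-53: φ = -31.73417°, λ = -120.29056°
HYD1: φ = -26.91889°, λ = -115.75056°
Δφ = 4.8153°,  Δλ = 4.5400°
a = sin²(Δφ/2) + cos φ₁ cos φ₂ sin²(Δλ/2) = 0.002954
c = 2·arcsin(√a) = 0.108764 rad = 6.2317°

6.232°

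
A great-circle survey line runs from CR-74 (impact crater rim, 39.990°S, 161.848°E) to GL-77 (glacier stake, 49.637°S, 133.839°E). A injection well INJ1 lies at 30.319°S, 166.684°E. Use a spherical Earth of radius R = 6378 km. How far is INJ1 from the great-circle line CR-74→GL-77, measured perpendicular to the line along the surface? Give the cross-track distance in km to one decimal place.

594.7 km

δ₁₃ = central angle CR-74→INJ1 = 0.182273 rad  (haversine)
θ₁₃ = bearing CR-74→INJ1 = 23.670°,  θ₁₂ = bearing CR-74→GL-77 = 234.576°
dₓₜ = R·arcsin(sin δ₁₃ · sin(θ₁₃ − θ₁₂)) = 6378·arcsin(0.18127·sin(-210.906°)) = 594.673 km
|dₓₜ| = 594.673 km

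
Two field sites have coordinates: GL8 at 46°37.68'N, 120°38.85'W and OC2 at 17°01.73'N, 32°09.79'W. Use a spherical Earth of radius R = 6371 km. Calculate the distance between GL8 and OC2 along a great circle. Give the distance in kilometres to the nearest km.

GL8: φ = +46.62800°, λ = -120.64750°
OC2: φ = +17.02883°, λ = -32.16317°
Δφ = -29.5992°,  Δλ = 88.4843°
a = sin²(Δφ/2) + cos φ₁ cos φ₂ sin²(Δλ/2) = 0.384877
c = 2·arcsin(√a) = 1.338466 rad = 76.6885°
d = R·c = 6371 × 1.338466 = 8527.4 km

8527 km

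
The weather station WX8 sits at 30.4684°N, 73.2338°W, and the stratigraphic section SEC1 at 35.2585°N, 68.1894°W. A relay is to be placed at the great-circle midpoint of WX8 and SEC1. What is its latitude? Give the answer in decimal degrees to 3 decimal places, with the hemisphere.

Bx = cos φ₂ cos Δλ = 0.813393,  By = cos φ₂ sin Δλ = 0.071798
φₘ = atan2(sin φ₁ + sin φ₂, √((cos φ₁ + Bx)² + By²)) = 32.88875°
λₘ = λ₁ + atan2(By, cos φ₁ + Bx) = -70.77980°

32.889°N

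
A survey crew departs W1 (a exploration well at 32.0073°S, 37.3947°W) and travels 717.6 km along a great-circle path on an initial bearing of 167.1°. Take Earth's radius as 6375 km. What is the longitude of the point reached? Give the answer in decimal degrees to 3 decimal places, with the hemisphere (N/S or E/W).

35.564°W

δ = d/R = 717.6/6375 = 0.112565 rad
φ₂ = arcsin(sin φ₁ cos δ + cos φ₁ sin δ cos θ)
   = arcsin(-0.53003·0.99367 + 0.84798·0.11233·-0.97476) = -38.28110°
λ₂ = λ₁ + atan2(sin θ sin δ cos φ₁, cos δ − sin φ₁ sin φ₂) = -35.56401°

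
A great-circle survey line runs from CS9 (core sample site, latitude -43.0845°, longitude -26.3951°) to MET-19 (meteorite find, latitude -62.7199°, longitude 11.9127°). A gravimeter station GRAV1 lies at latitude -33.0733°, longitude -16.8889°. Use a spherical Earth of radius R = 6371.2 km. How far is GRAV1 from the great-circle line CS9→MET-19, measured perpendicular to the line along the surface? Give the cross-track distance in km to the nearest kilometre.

1340 km

δ₁₃ = central angle CS9→GRAV1 = 0.217826 rad  (haversine)
θ₁₃ = bearing CS9→GRAV1 = 39.821°,  θ₁₂ = bearing CS9→MET-19 = 144.845°
dₓₜ = R·arcsin(sin δ₁₃ · sin(θ₁₃ − θ₁₂)) = 6371.2·arcsin(0.21611·sin(-105.024°)) = -1339.652 km
|dₓₜ| = 1339.652 km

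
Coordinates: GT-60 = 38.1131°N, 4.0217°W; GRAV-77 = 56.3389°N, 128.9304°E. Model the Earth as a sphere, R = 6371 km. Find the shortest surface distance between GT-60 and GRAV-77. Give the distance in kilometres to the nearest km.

Δφ = 18.2258°,  Δλ = 132.9521°
a = sin²(Δφ/2) + cos φ₁ cos φ₂ sin²(Δλ/2) = 0.391714
c = 2·arcsin(√a) = 1.352494 rad = 77.4922°
d = R·c = 6371 × 1.352494 = 8616.7 km

8617 km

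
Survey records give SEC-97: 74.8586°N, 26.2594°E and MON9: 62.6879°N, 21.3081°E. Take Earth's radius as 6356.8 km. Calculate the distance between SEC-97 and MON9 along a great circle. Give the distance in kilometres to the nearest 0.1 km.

1363.7 km

Δφ = -12.1707°,  Δλ = -4.9513°
a = sin²(Δφ/2) + cos φ₁ cos φ₂ sin²(Δλ/2) = 0.011462
c = 2·arcsin(√a) = 0.214530 rad = 12.2917°
d = R·c = 6356.8 × 0.214530 = 1363.7 km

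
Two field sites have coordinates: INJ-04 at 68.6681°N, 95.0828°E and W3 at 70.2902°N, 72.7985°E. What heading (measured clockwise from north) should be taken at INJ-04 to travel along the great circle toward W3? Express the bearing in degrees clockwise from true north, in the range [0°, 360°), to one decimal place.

292.0°

Δλ = -22.2843°
y = sin Δλ · cos φ₂ = -0.127888
x = cos φ₁ sin φ₂ − sin φ₁ cos φ₂ cos Δλ = 0.051770
θ = atan2(y, x) = -67.9616° → 292.0384° (mod 360°)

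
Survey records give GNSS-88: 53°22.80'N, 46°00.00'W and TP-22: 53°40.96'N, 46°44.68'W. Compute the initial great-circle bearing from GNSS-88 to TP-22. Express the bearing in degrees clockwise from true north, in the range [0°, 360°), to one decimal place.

304.7°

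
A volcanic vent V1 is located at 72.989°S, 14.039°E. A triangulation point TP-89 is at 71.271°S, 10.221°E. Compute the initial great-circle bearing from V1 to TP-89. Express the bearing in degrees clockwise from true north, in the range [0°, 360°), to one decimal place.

323.9°

Δλ = -3.8180°
y = sin Δλ · cos φ₂ = -0.021381
x = cos φ₁ sin φ₂ − sin φ₁ cos φ₂ cos Δλ = 0.029299
θ = atan2(y, x) = -36.1200° → 323.8800° (mod 360°)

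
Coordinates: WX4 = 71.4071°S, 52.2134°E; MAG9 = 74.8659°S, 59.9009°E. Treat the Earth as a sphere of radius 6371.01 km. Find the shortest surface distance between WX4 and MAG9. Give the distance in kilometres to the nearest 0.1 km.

456.8 km

Δφ = -3.4588°,  Δλ = 7.6875°
a = sin²(Δφ/2) + cos φ₁ cos φ₂ sin²(Δλ/2) = 0.001285
c = 2·arcsin(√a) = 0.071705 rad = 4.1084°
d = R·c = 6371.01 × 0.071705 = 456.8 km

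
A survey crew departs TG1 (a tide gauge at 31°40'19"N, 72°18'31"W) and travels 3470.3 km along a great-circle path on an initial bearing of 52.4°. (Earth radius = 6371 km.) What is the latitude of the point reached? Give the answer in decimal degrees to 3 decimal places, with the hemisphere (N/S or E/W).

TG1: φ = +31.67194°, λ = -72.30861°
δ = d/R = 3470.3/6371 = 0.544703 rad
φ₂ = arcsin(sin φ₁ cos δ + cos φ₁ sin δ cos θ)
   = arcsin(0.52505·0.85528 + 0.85107·0.51816·0.61015) = 45.90108°
λ₂ = λ₁ + atan2(sin θ sin δ cos φ₁, cos δ − sin φ₁ sin φ₂) = -36.15618°

45.901°N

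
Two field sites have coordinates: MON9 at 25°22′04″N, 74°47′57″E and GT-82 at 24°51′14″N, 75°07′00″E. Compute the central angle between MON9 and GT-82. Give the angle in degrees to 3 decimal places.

0.589°

MON9: φ = +25.36778°, λ = +74.79917°
GT-82: φ = +24.85389°, λ = +75.11667°
Δφ = -0.5139°,  Δλ = 0.3175°
a = sin²(Δφ/2) + cos φ₁ cos φ₂ sin²(Δλ/2) = 0.000026
c = 2·arcsin(√a) = 0.010277 rad = 0.5888°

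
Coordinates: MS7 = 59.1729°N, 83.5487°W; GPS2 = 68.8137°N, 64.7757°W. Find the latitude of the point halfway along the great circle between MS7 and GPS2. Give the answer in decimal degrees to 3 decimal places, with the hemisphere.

64.287°N

Bx = cos φ₂ cos Δλ = 0.342175,  By = cos φ₂ sin Δλ = 0.116306
φₘ = atan2(sin φ₁ + sin φ₂, √((cos φ₁ + Bx)² + By²)) = 64.28726°
λₘ = λ₁ + atan2(By, cos φ₁ + Bx) = -75.79891°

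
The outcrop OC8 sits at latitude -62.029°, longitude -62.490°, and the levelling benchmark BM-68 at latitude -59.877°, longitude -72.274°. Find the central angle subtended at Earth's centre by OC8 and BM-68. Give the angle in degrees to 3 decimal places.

5.208°

Δφ = 2.1520°,  Δλ = -9.7840°
a = sin²(Δφ/2) + cos φ₁ cos φ₂ sin²(Δλ/2) = 0.002064
c = 2·arcsin(√a) = 0.090903 rad = 5.2084°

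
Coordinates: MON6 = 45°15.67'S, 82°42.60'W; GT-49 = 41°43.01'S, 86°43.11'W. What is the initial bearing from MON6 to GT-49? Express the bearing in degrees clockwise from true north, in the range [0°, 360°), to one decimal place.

MON6: φ = -45.26117°, λ = -82.71000°
GT-49: φ = -41.71683°, λ = -86.71850°
Δλ = -4.0085°
y = sin Δλ · cos φ₂ = -0.052180
x = cos φ₁ sin φ₂ − sin φ₁ cos φ₂ cos Δλ = 0.060524
θ = atan2(y, x) = -40.7658° → 319.2342° (mod 360°)

319.2°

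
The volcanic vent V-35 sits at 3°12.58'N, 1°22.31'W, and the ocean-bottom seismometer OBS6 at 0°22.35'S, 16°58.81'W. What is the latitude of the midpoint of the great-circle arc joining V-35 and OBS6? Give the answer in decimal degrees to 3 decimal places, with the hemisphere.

V-35: φ = +3.20967°, λ = -1.37183°
OBS6: φ = -0.37250°, λ = -16.98017°
Bx = cos φ₂ cos Δλ = 0.963103,  By = cos φ₂ sin Δλ = -0.269054
φₘ = atan2(sin φ₁ + sin φ₂, √((cos φ₁ + Bx)² + By²)) = 1.43184°
λₘ = λ₁ + atan2(By, cos φ₁ + Bx) = -9.18208°

1.432°N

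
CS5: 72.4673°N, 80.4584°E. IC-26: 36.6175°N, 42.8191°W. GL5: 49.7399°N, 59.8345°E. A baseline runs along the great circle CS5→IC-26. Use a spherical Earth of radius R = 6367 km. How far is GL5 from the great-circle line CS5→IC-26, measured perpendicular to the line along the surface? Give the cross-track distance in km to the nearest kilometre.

2692 km

δ₁₃ = central angle CS5→GL5 = 0.427810 rad  (haversine)
θ₁₃ = bearing CS5→GL5 = 213.276°,  θ₁₂ = bearing CS5→IC-26 = 311.784°
dₓₜ = R·arcsin(sin δ₁₃ · sin(θ₁₃ − θ₁₂)) = 6367·arcsin(0.41488·sin(-98.508°)) = -2691.952 km
|dₓₜ| = 2691.952 km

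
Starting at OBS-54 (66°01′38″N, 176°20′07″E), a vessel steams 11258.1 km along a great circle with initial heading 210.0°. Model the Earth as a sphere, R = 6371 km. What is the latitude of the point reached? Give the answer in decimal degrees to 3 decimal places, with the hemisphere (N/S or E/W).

OBS-54: φ = +66.02722°, λ = +176.33528°
δ = d/R = 11258.1/6371 = 1.767085 rad
φ₂ = arcsin(sin φ₁ cos δ + cos φ₁ sin δ cos θ)
   = arcsin(0.91374·-0.19503 + 0.40630·0.98080·-0.86603) = -31.55513°
λ₂ = λ₁ + atan2(sin θ sin δ cos φ₁, cos δ − sin φ₁ sin φ₂) = 141.20114°

31.555°S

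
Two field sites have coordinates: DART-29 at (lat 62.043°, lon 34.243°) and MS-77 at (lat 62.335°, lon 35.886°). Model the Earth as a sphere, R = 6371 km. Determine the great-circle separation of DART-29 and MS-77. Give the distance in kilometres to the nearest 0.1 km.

91.2 km

Δφ = 0.2920°,  Δλ = 1.6430°
a = sin²(Δφ/2) + cos φ₁ cos φ₂ sin²(Δλ/2) = 0.000051
c = 2·arcsin(√a) = 0.014316 rad = 0.8203°
d = R·c = 6371 × 0.014316 = 91.2 km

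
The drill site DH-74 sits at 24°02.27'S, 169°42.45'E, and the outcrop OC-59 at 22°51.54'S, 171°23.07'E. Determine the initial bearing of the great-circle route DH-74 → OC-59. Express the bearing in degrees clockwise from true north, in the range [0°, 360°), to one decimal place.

52.9°

DH-74: φ = -24.03783°, λ = +169.70750°
OC-59: φ = -22.85900°, λ = +171.38450°
Δλ = 1.6770°
y = sin Δλ · cos φ₂ = 0.026967
x = cos φ₁ sin φ₂ − sin φ₁ cos φ₂ cos Δλ = 0.020412
θ = atan2(y, x) = 52.8762° → 52.8762° (mod 360°)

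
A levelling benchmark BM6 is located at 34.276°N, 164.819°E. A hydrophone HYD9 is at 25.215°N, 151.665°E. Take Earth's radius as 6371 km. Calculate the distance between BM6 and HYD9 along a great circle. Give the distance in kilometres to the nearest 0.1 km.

1618.5 km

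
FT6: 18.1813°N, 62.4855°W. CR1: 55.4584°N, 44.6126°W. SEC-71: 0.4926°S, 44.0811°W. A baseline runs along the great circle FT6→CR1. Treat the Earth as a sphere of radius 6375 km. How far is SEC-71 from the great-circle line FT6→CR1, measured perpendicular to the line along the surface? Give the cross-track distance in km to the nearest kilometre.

δ₁₃ = central angle FT6→SEC-71 = 0.453855 rad  (haversine)
θ₁₃ = bearing FT6→SEC-71 = 133.938°,  θ₁₂ = bearing FT6→CR1 = 15.818°
dₓₜ = R·arcsin(sin δ₁₃ · sin(θ₁₃ − θ₁₂)) = 6375·arcsin(0.43843·sin(118.120°)) = 2531.076 km
|dₓₜ| = 2531.076 km

2531 km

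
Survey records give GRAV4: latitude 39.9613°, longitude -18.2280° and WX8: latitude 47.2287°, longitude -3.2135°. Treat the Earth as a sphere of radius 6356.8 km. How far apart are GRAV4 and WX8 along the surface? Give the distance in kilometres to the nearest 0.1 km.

Δφ = 7.2674°,  Δλ = 15.0145°
a = sin²(Δφ/2) + cos φ₁ cos φ₂ sin²(Δλ/2) = 0.012901
c = 2·arcsin(√a) = 0.227661 rad = 13.0440°
d = R·c = 6356.8 × 0.227661 = 1447.2 km

1447.2 km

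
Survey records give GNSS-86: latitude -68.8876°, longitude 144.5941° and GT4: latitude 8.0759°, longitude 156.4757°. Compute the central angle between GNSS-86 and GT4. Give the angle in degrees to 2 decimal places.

77.41°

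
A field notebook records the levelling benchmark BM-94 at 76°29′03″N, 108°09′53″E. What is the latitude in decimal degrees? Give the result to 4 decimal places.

76° + 29′/60 + 3″/3600 = 76 + 0.48333 + 0.00083 = 76.4842°

76.4842°N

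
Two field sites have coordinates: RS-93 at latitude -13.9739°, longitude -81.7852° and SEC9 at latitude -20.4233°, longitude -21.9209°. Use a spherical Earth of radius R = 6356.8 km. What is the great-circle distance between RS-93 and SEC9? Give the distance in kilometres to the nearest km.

Δφ = -6.4494°,  Δλ = 59.8643°
a = sin²(Δφ/2) + cos φ₁ cos φ₂ sin²(Δλ/2) = 0.229584
c = 2·arcsin(√a) = 0.999370 rad = 57.2597°
d = R·c = 6356.8 × 0.999370 = 6352.8 km

6353 km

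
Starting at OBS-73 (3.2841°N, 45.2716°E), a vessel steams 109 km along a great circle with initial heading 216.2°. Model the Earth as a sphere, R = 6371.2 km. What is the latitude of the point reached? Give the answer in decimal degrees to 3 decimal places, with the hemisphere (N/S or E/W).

δ = d/R = 109/6371.2 = 0.017108 rad
φ₂ = arcsin(sin φ₁ cos δ + cos φ₁ sin δ cos θ)
   = arcsin(0.05729·0.99985 + 0.99836·0.01711·-0.80696) = 2.49294°
λ₂ = λ₁ + atan2(sin θ sin δ cos φ₁, cos δ − sin φ₁ sin φ₂) = 44.69214°

2.493°N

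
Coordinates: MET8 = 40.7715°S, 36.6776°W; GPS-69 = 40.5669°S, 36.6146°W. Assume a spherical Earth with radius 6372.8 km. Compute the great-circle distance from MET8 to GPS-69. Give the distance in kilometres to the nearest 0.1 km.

Δφ = 0.2046°,  Δλ = 0.0630°
a = sin²(Δφ/2) + cos φ₁ cos φ₂ sin²(Δλ/2) = 0.000003
c = 2·arcsin(√a) = 0.003667 rad = 0.2101°
d = R·c = 6372.8 × 0.003667 = 23.4 km

23.4 km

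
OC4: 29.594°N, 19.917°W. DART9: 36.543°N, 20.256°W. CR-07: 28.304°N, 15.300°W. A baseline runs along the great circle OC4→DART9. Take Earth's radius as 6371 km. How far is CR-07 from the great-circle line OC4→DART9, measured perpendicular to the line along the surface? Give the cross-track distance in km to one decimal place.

δ₁₃ = central angle OC4→CR-07 = 0.074013 rad  (haversine)
θ₁₃ = bearing OC4→CR-07 = 106.581°,  θ₁₂ = bearing OC4→DART9 = 357.750°
dₓₜ = R·arcsin(sin δ₁₃ · sin(θ₁₃ − θ₁₂)) = 6371·arcsin(0.07395·sin(-251.169°)) = 446.259 km
|dₓₜ| = 446.259 km

446.3 km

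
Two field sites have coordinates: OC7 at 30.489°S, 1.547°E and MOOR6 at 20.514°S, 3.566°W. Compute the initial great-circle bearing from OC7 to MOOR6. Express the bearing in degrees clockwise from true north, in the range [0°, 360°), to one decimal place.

334.0°

Δλ = -5.1130°
y = sin Δλ · cos φ₂ = -0.083469
x = cos φ₁ sin φ₂ − sin φ₁ cos φ₂ cos Δλ = 0.171328
θ = atan2(y, x) = -25.9748° → 334.0252° (mod 360°)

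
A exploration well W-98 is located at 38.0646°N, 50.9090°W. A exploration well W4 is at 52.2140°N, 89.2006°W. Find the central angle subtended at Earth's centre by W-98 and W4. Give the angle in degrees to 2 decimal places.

Δφ = 14.1494°,  Δλ = -38.2916°
a = sin²(Δφ/2) + cos φ₁ cos φ₂ sin²(Δλ/2) = 0.067059
c = 2·arcsin(√a) = 0.523886 rad = 30.0165°

30.02°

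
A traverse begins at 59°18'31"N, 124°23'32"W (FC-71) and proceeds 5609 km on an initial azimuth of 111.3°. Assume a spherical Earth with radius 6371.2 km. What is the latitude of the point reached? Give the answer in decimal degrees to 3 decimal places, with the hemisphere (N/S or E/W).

23.873°N

FC-71: φ = +59.30861°, λ = -124.39222°
δ = d/R = 5609/6371.2 = 0.880368 rad
φ₂ = arcsin(sin φ₁ cos δ + cos φ₁ sin δ cos θ)
   = arcsin(0.85993·0.63687 + 0.51041·0.77097·-0.36325) = 23.87333°
λ₂ = λ₁ + atan2(sin θ sin δ cos φ₁, cos δ − sin φ₁ sin φ₂) = -72.62381°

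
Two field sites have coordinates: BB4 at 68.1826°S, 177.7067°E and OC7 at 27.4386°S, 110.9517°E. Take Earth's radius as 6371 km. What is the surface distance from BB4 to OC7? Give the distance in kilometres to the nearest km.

Δφ = 40.7440°,  Δλ = -66.7550°
a = sin²(Δφ/2) + cos φ₁ cos φ₂ sin²(Δλ/2) = 0.221016
c = 2·arcsin(√a) = 0.978860 rad = 56.0846°
d = R·c = 6371 × 0.978860 = 6236.3 km

6236 km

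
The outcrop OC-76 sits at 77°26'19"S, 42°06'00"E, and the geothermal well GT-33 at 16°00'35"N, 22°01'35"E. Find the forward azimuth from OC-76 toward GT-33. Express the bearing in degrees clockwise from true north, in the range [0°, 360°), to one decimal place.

340.7°

OC-76: φ = -77.43861°, λ = +42.10000°
GT-33: φ = +16.00972°, λ = +22.02639°
Δλ = -20.0736°
y = sin Δλ · cos φ₂ = -0.329915
x = cos φ₁ sin φ₂ − sin φ₁ cos φ₂ cos Δλ = 0.941196
θ = atan2(y, x) = -19.3170° → 340.6830° (mod 360°)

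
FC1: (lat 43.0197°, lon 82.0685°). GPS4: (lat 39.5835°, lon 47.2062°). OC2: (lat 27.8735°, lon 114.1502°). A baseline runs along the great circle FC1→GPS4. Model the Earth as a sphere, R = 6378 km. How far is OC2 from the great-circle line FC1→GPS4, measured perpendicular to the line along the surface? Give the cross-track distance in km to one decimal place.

844.9 km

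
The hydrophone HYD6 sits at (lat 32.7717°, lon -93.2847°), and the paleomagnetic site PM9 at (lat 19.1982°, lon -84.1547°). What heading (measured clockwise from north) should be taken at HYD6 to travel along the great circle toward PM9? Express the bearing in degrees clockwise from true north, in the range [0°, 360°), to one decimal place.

146.7°

Δλ = 9.1300°
y = sin Δλ · cos φ₂ = 0.149851
x = cos φ₁ sin φ₂ − sin φ₁ cos φ₂ cos Δλ = -0.228216
θ = atan2(y, x) = 146.7104° → 146.7104° (mod 360°)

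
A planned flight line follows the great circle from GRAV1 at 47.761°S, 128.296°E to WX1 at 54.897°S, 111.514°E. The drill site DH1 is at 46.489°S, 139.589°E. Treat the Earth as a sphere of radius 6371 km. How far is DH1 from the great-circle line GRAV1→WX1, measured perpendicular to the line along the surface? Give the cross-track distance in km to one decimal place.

500.0 km

δ₁₃ = central angle GRAV1→DH1 = 0.135805 rad  (haversine)
θ₁₃ = bearing GRAV1→DH1 = 84.775°,  θ₁₂ = bearing GRAV1→WX1 = 229.390°
dₓₜ = R·arcsin(sin δ₁₃ · sin(θ₁₃ − θ₁₂)) = 6371·arcsin(0.13539·sin(-144.616°)) = -499.985 km
|dₓₜ| = 499.985 km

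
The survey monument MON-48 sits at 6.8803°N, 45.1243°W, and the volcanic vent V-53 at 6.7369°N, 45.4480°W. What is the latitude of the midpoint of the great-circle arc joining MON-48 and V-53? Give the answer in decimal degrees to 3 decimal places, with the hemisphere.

6.809°N

Bx = cos φ₂ cos Δλ = 0.993079,  By = cos φ₂ sin Δλ = -0.005611
φₘ = atan2(sin φ₁ + sin φ₂, √((cos φ₁ + Bx)² + By²)) = 6.80863°
λₘ = λ₁ + atan2(By, cos φ₁ + Bx) = -45.28617°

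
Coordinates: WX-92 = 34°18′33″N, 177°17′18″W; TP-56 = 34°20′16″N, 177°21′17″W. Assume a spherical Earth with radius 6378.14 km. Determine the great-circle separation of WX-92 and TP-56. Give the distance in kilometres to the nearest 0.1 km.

6.9 km

WX-92: φ = +34.30917°, λ = -177.28833°
TP-56: φ = +34.33778°, λ = -177.35472°
Δφ = 0.0286°,  Δλ = -0.0664°
a = sin²(Δφ/2) + cos φ₁ cos φ₂ sin²(Δλ/2) = 0.000000
c = 2·arcsin(√a) = 0.001079 rad = 0.0618°
d = R·c = 6378.14 × 0.001079 = 6.9 km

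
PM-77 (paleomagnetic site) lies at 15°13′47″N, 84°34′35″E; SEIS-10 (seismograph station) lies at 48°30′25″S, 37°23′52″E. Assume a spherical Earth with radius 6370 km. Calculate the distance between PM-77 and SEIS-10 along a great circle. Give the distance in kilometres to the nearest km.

PM-77: φ = +15.22972°, λ = +84.57639°
SEIS-10: φ = -48.50694°, λ = +37.39778°
Δφ = -63.7367°,  Δλ = -47.1786°
a = sin²(Δφ/2) + cos φ₁ cos φ₂ sin²(Δλ/2) = 0.381124
c = 2·arcsin(√a) = 1.330746 rad = 76.2461°
d = R·c = 6370 × 1.330746 = 8476.9 km

8477 km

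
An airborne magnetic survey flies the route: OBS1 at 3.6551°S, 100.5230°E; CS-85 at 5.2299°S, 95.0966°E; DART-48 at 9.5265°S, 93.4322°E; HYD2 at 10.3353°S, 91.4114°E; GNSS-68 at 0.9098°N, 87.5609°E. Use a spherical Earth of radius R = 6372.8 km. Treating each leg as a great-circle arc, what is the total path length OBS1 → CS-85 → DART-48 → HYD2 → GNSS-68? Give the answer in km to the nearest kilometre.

2699 km

OBS1→CS-85: c = 0.098340 rad, d = 626.70 km
CS-85→DART-48: c = 0.080331 rad, d = 511.93 km
DART-48→HYD2: c = 0.037499 rad, d = 238.97 km
HYD2→GNSS-68: c = 0.207342 rad, d = 1321.35 km
Total = 626.70 + 511.93 + 238.97 + 1321.35 = 2698.96 km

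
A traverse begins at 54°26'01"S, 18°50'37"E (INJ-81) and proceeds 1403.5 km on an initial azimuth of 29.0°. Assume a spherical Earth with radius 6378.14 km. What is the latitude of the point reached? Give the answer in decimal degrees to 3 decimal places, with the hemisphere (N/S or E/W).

INJ-81: φ = -54.43361°, λ = +18.84361°
δ = d/R = 1403.5/6378.14 = 0.220048 rad
φ₂ = arcsin(sin φ₁ cos δ + cos φ₁ sin δ cos θ)
   = arcsin(-0.81344·0.97589 + 0.58165·0.21828·0.87462) = -43.06173°
λ₂ = λ₁ + atan2(sin θ sin δ cos φ₁, cos δ − sin φ₁ sin φ₂) = 27.17162°

43.062°S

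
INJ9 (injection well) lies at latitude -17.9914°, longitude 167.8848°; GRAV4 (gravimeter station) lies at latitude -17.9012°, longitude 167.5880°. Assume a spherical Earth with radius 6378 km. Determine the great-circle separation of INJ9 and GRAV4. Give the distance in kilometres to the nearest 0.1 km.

33.0 km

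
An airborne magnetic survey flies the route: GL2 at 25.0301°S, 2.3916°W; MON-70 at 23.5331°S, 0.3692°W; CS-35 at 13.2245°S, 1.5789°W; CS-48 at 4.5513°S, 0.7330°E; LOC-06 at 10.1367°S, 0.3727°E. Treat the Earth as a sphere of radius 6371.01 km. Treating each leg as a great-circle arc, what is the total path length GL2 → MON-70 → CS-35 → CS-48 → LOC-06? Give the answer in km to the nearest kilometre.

3037 km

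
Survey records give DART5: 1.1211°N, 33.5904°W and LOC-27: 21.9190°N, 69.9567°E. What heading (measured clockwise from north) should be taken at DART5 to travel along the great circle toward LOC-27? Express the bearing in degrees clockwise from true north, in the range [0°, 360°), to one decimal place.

Δλ = 103.5471°
y = sin Δλ · cos φ₂ = 0.901901
x = cos φ₁ sin φ₂ − sin φ₁ cos φ₂ cos Δλ = 0.377476
θ = atan2(y, x) = 67.2891° → 67.2891° (mod 360°)

67.3°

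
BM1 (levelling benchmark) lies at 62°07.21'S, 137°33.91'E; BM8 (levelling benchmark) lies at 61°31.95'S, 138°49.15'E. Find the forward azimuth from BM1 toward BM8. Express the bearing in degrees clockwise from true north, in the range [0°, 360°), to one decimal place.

BM1: φ = -62.12017°, λ = +137.56517°
BM8: φ = -61.53250°, λ = +138.81917°
Δλ = 1.2540°
y = sin Δλ · cos φ₂ = 0.010432
x = cos φ₁ sin φ₂ − sin φ₁ cos φ₂ cos Δλ = 0.010156
θ = atan2(y, x) = 45.7679° → 45.7679° (mod 360°)

45.8°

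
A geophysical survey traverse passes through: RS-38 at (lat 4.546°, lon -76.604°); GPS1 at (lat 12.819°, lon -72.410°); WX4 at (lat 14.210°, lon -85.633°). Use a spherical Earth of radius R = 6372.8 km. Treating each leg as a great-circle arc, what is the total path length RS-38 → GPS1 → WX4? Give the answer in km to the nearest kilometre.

2467 km

RS-38→GPS1: c = 0.161478 rad, d = 1029.06 km
GPS1→WX4: c = 0.225671 rad, d = 1438.15 km
Total = 1029.06 + 1438.15 = 2467.22 km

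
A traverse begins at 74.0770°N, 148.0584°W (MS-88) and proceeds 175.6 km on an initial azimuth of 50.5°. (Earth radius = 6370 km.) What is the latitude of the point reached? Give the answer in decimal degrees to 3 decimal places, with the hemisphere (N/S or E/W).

75.033°N

δ = d/R = 175.6/6370 = 0.027567 rad
φ₂ = arcsin(sin φ₁ cos δ + cos φ₁ sin δ cos θ)
   = arcsin(0.96163·0.99962 + 0.27435·0.02756·0.63608) = 75.03324°
λ₂ = λ₁ + atan2(sin θ sin δ cos φ₁, cos δ − sin φ₁ sin φ₂) = -143.33455°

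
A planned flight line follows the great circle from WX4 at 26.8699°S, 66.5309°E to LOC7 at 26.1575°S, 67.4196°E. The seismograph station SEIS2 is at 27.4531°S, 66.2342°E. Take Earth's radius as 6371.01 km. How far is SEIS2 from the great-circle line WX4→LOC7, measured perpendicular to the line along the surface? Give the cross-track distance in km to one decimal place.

29.0 km

δ₁₃ = central angle WX4→SEIS2 = 0.011173 rad  (haversine)
θ₁₃ = bearing WX4→SEIS2 = 204.286°,  θ₁₂ = bearing WX4→LOC7 = 48.344°
dₓₜ = R·arcsin(sin δ₁₃ · sin(θ₁₃ − θ₁₂)) = 6371.01·arcsin(0.01117·sin(155.942°)) = 29.018 km
|dₓₜ| = 29.018 km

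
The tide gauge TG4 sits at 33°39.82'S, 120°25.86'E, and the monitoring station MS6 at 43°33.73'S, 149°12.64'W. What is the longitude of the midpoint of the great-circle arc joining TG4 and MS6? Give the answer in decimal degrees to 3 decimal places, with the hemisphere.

TG4: φ = -33.66367°, λ = +120.43100°
MS6: φ = -43.56217°, λ = -149.21067°
Bx = cos φ₂ cos Δλ = -0.004532,  By = cos φ₂ sin Δλ = 0.724613
φₘ = atan2(sin φ₁ + sin φ₂, √((cos φ₁ + Bx)² + By²)) = -48.49985°
λₘ = λ₁ + atan2(By, cos φ₁ + Bx) = 161.62910°

161.629°E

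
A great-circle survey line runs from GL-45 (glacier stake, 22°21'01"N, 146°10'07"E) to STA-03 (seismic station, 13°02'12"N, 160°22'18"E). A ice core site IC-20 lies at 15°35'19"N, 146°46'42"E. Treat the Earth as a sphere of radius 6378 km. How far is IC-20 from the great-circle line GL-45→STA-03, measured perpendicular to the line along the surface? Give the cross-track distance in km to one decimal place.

601.4 km

GL-45: φ = +22.35028°, λ = +146.16861°
STA-03: φ = +13.03667°, λ = +160.37167°
IC-20: φ = +15.58861°, λ = +146.77833°
δ₁₃ = central angle GL-45→IC-20 = 0.118441 rad  (haversine)
θ₁₃ = bearing GL-45→IC-20 = 175.024°,  θ₁₂ = bearing GL-45→STA-03 = 122.198°
dₓₜ = R·arcsin(sin δ₁₃ · sin(θ₁₃ − θ₁₂)) = 6378·arcsin(0.11816·sin(52.826°)) = 601.405 km
|dₓₜ| = 601.405 km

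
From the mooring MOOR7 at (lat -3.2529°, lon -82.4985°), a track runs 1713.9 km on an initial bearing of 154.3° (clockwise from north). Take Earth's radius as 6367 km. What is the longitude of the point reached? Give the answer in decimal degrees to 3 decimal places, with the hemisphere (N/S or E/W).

δ = d/R = 1713.9/6367 = 0.269185 rad
φ₂ = arcsin(sin φ₁ cos δ + cos φ₁ sin δ cos θ)
   = arcsin(-0.05674·0.96399 + 0.99839·0.26595·-0.90108) = -17.09467°
λ₂ = λ₁ + atan2(sin θ sin δ cos φ₁, cos δ − sin φ₁ sin φ₂) = -75.56828°

75.568°W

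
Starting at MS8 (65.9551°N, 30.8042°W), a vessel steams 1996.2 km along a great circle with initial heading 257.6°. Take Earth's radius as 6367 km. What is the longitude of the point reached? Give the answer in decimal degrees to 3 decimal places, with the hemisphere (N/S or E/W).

64.715°W

δ = d/R = 1996.2/6367 = 0.313523 rad
φ₂ = arcsin(sin φ₁ cos δ + cos φ₁ sin δ cos θ)
   = arcsin(0.91323·0.95125 + 0.40745·0.30841·-0.21474) = 57.32273°
λ₂ = λ₁ + atan2(sin θ sin δ cos φ₁, cos δ − sin φ₁ sin φ₂) = -64.71532°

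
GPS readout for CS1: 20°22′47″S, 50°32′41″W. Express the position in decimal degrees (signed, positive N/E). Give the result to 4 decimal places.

-20.3797°, -50.5447°

lat: 20.3797° S → -20.3797°
lon: 50.5447° W → -50.5447°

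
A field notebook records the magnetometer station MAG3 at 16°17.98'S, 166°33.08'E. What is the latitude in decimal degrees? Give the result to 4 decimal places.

16° + 17.98′/60 = 16 + 0.29967 = 16.2997°

16.2997°S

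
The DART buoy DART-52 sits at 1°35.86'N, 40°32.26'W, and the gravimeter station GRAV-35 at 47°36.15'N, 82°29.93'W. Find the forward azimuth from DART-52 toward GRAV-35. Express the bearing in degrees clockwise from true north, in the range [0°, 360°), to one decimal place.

DART-52: φ = +1.59767°, λ = -40.53767°
GRAV-35: φ = +47.60250°, λ = -82.49883°
Δλ = -41.9612°
y = sin Δλ · cos φ₂ = -0.450835
x = cos φ₁ sin φ₂ − sin φ₁ cos φ₂ cos Δλ = 0.724219
θ = atan2(y, x) = -31.9028° → 328.0972° (mod 360°)

328.1°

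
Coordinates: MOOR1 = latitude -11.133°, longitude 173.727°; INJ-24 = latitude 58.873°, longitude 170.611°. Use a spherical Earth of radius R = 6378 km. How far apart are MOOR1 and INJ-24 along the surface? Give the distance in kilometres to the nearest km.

7798 km

Δφ = 70.0060°,  Δλ = -3.1160°
a = sin²(Δφ/2) + cos φ₁ cos φ₂ sin²(Δλ/2) = 0.329414
c = 2·arcsin(√a) = 1.222633 rad = 70.0517°
d = R·c = 6378 × 1.222633 = 7798.0 km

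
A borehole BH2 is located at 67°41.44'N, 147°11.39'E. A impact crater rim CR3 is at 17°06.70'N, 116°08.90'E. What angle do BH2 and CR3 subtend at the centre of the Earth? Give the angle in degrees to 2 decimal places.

BH2: φ = +67.69067°, λ = +147.18983°
CR3: φ = +17.11167°, λ = +116.14833°
Δφ = -50.5790°,  Δλ = -31.0415°
a = sin²(Δφ/2) + cos φ₁ cos φ₂ sin²(Δλ/2) = 0.208471
c = 2·arcsin(√a) = 0.948308 rad = 54.3341°

54.33°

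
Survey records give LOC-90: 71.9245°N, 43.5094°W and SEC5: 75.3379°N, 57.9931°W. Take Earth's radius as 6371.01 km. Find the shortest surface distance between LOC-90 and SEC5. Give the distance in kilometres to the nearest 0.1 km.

Δφ = 3.4134°,  Δλ = -14.4837°
a = sin²(Δφ/2) + cos φ₁ cos φ₂ sin²(Δλ/2) = 0.002135
c = 2·arcsin(√a) = 0.092445 rad = 5.2967°
d = R·c = 6371.01 × 0.092445 = 589.0 km

589.0 km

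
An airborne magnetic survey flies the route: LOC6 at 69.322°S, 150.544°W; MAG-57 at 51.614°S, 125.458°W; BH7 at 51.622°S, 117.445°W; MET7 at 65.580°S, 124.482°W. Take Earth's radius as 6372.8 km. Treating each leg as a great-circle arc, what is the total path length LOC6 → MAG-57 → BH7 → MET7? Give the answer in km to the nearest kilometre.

LOC6→MAG-57: c = 0.371081 rad, d = 2364.83 km
MAG-57→BH7: c = 0.086792 rad, d = 553.11 km
BH7→MET7: c = 0.251503 rad, d = 1602.78 km
Total = 2364.83 + 553.11 + 1602.78 = 4520.71 km

4521 km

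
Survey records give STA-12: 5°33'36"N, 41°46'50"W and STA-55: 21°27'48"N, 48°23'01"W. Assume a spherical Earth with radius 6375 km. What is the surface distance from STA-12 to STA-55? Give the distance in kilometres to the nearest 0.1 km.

STA-12: φ = +5.56000°, λ = -41.78056°
STA-55: φ = +21.46333°, λ = -48.38361°
Δφ = 15.9033°,  Δλ = -6.6031°
a = sin²(Δφ/2) + cos φ₁ cos φ₂ sin²(Δλ/2) = 0.022209
c = 2·arcsin(√a) = 0.299171 rad = 17.1413°
d = R·c = 6375 × 0.299171 = 1907.2 km

1907.2 km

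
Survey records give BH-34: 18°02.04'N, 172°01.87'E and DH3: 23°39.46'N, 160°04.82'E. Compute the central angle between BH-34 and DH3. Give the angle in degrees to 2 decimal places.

12.50°

BH-34: φ = +18.03400°, λ = +172.03117°
DH3: φ = +23.65767°, λ = +160.08033°
Δφ = 5.6237°,  Δλ = -11.9508°
a = sin²(Δφ/2) + cos φ₁ cos φ₂ sin²(Δλ/2) = 0.011845
c = 2·arcsin(√a) = 0.218104 rad = 12.4964°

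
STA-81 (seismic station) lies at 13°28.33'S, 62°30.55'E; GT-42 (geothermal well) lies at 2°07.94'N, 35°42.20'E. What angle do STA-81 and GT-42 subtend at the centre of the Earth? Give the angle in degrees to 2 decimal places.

STA-81: φ = -13.47217°, λ = +62.50917°
GT-42: φ = +2.13233°, λ = +35.70333°
Δφ = 15.6045°,  Δλ = -26.8058°
a = sin²(Δφ/2) + cos φ₁ cos φ₂ sin²(Δλ/2) = 0.070645
c = 2·arcsin(√a) = 0.538048 rad = 30.8279°

30.83°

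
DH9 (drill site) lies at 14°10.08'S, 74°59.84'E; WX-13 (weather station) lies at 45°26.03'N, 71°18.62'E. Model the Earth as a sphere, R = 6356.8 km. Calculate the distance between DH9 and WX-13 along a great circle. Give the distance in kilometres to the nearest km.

6623 km

DH9: φ = -14.16800°, λ = +74.99733°
WX-13: φ = +45.43383°, λ = +71.31033°
Δφ = 59.6018°,  Δλ = -3.6870°
a = sin²(Δφ/2) + cos φ₁ cos φ₂ sin²(Δλ/2) = 0.247701
c = 2·arcsin(√a) = 1.041880 rad = 59.6953°
d = R·c = 6356.8 × 1.041880 = 6623.0 km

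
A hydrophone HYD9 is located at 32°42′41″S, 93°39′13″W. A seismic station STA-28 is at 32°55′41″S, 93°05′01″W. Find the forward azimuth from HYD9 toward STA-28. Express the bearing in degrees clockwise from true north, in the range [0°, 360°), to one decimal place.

114.5°

HYD9: φ = -32.71139°, λ = -93.65361°
STA-28: φ = -32.92806°, λ = -93.08361°
Δλ = 0.5700°
y = sin Δλ · cos φ₂ = 0.008350
x = cos φ₁ sin φ₂ − sin φ₁ cos φ₂ cos Δλ = -0.003804
θ = atan2(y, x) = 114.4923° → 114.4923° (mod 360°)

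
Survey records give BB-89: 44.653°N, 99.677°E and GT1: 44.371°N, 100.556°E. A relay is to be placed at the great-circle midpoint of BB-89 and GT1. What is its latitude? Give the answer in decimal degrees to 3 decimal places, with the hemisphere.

44.513°N

Bx = cos φ₂ cos Δλ = 0.714743,  By = cos φ₂ sin Δλ = 0.010966
φₘ = atan2(sin φ₁ + sin φ₂, √((cos φ₁ + Bx)² + By²)) = 44.51284°
λₘ = λ₁ + atan2(By, cos φ₁ + Bx) = 100.11756°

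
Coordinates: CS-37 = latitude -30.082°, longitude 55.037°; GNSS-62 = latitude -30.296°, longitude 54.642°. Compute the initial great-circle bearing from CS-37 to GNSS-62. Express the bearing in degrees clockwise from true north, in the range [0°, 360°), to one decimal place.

237.8°

Δλ = -0.3950°
y = sin Δλ · cos φ₂ = -0.005952
x = cos φ₁ sin φ₂ − sin φ₁ cos φ₂ cos Δλ = -0.003745
θ = atan2(y, x) = -122.1779° → 237.8221° (mod 360°)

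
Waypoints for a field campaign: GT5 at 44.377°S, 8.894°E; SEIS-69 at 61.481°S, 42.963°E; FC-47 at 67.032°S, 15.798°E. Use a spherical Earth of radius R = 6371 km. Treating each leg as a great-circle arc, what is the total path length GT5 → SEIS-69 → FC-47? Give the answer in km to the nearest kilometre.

4349 km

GT5→SEIS-69: c = 0.457409 rad, d = 2914.15 km
SEIS-69→FC-47: c = 0.225154 rad, d = 1434.46 km
Total = 2914.15 + 1434.46 = 4348.61 km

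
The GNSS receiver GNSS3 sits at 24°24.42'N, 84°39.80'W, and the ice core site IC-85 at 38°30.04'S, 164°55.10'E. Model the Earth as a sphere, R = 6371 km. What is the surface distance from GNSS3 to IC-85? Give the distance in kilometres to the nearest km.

GNSS3: φ = +24.40700°, λ = -84.66333°
IC-85: φ = -38.50067°, λ = +164.91833°
Δφ = -62.9077°,  Δλ = -110.4183°
a = sin²(Δφ/2) + cos φ₁ cos φ₂ sin²(Δλ/2) = 0.752932
c = 2·arcsin(√a) = 2.101180 rad = 120.3888°
d = R·c = 6371 × 2.101180 = 13386.6 km

13387 km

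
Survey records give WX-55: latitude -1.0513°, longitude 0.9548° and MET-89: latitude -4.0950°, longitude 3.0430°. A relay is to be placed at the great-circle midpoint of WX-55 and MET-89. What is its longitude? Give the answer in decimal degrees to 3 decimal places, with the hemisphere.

1.998°E

Bx = cos φ₂ cos Δλ = 0.996785,  By = cos φ₂ sin Δλ = 0.036345
φₘ = atan2(sin φ₁ + sin φ₂, √((cos φ₁ + Bx)² + By²)) = -2.57358°
λₘ = λ₁ + atan2(By, cos φ₁ + Bx) = 1.99765°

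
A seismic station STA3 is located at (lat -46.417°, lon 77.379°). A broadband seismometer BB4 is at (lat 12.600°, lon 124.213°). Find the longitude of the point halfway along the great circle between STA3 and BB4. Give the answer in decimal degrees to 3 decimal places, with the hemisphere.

Bx = cos φ₂ cos Δλ = 0.667639,  By = cos φ₂ sin Δλ = 0.711809
φₘ = atan2(sin φ₁ + sin φ₂, √((cos φ₁ + Bx)² + By²)) = -18.28118°
λₘ = λ₁ + atan2(By, cos φ₁ + Bx) = 105.05733°

105.057°E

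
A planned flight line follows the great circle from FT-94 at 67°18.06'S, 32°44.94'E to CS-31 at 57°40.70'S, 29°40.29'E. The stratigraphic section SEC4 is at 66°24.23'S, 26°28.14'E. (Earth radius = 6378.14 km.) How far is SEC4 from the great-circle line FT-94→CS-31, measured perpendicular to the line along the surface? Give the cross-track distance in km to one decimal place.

260.7 km

FT-94: φ = -67.30100°, λ = +32.74900°
CS-31: φ = -57.67833°, λ = +29.67150°
SEC4: φ = -66.40383°, λ = +26.46900°
δ₁₃ = central angle FT-94→SEC4 = 0.045819 rad  (haversine)
θ₁₃ = bearing FT-94→SEC4 = 287.066°,  θ₁₂ = bearing FT-94→CS-31 = 350.215°
dₓₜ = R·arcsin(sin δ₁₃ · sin(θ₁₃ − θ₁₂)) = 6378.14·arcsin(0.04580·sin(-63.149°)) = -260.716 km
|dₓₜ| = 260.716 km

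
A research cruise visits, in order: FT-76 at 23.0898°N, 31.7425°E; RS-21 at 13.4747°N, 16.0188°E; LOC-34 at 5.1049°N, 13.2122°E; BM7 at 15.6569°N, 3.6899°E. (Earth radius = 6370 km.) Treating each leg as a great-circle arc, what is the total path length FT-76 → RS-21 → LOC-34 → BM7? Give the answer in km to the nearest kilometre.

FT-76→RS-21: c = 0.309529 rad, d = 1971.70 km
RS-21→LOC-34: c = 0.153857 rad, d = 980.07 km
LOC-34→BM7: c = 0.246082 rad, d = 1567.54 km
Total = 1971.70 + 980.07 + 1567.54 = 4519.31 km

4519 km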